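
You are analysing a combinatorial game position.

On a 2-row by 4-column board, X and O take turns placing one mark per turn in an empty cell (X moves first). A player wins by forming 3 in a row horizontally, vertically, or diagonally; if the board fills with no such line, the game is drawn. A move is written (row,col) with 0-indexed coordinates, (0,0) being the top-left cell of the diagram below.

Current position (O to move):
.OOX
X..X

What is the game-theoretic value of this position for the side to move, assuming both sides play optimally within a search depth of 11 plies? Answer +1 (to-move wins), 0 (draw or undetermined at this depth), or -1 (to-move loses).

[.OOX/X..X] O move#1: (0,0):+1/OOOX/X..X*, (1,1):+0/.OOX/XO.X, (1,2):+0/.OOX/X.OX
[OOOX/X..X] end (terminal -1, X#2); searched .OOX/X..X to 11

value(.OOX/X..X, O) = +1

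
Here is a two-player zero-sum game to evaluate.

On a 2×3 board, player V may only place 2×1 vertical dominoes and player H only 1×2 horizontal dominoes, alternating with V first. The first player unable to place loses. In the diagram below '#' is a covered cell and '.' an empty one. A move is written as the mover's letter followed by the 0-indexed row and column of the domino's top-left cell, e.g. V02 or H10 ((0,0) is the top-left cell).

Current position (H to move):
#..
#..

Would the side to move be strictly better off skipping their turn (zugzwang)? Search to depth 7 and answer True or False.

[#../#..] H move#1: H01:+1/###/#..*, H11:+1/#../###
[###/#..] end (terminal -1, V#2); searched #../#.. to 7
pass branch (V moves first from the same position):
  | [#../#..] V move#1: V01:+1/##./##.*, V02:+1/#.#/#.#
  | [##./##.] end (terminal -1, H#2); searched #../#.. to 7
H moving scores +1; H passing scores -1

zugzwang(#../#.., H) = False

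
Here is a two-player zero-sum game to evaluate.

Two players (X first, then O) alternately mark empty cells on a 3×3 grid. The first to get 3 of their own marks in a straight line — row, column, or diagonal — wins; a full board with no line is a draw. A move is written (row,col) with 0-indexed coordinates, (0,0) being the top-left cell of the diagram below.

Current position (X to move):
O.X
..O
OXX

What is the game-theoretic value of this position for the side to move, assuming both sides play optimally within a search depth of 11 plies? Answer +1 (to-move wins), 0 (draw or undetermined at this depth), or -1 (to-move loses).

p1 X@[O.X/..O/OXX]: (0,1)[OXX/..O/OXX]-1 (1,0)[O.X/X.O/OXX]+0* (1,1)[O.X/.XO/OXX]-1
p2 O@[O.X/X.O/OXX]: (0,1)[OOX/X.O/OXX]+0* (1,1)[O.X/XOO/OXX]+0
p3 X@[OOX/X.O/OXX]: (1,1)[OOX/XXO/OXX]+0*
p4 O@[OOX/XXO/OXX] terminal +0; root [O.X/..O/OXX] d11

value(O.X/..O/OXX, X) = 0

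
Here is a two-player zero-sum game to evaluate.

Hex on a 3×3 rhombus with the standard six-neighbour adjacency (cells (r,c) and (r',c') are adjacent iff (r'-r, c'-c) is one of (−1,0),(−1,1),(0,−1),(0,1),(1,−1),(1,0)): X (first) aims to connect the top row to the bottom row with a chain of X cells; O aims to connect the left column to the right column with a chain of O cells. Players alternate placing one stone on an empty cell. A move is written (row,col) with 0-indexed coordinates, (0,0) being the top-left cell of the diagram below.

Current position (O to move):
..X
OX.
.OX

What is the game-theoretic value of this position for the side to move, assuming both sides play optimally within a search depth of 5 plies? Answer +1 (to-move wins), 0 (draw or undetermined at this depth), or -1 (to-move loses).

value(..X/OX./.OX, O) = -1

[..X/OX./.OX] O move#1: (0,0):-1/O.X/OX./.OX*, (0,1):-1/.OX/OX./.OX, (1,2):-1/..X/OXO/.OX, (2,0):-1/..X/OX./OOX
[O.X/OX./.OX] X move#2: (0,1):+1/OXX/OX./.OX*, (1,2):+1/O.X/OXX/.OX, (2,0):+1/O.X/OX./XOX
[OXX/OX./.OX] O move#3: (1,2):-1/OXX/OXO/.OX*, (2,0):-1/OXX/OX./OOX
[OXX/OXO/.OX] X move#4: (2,0):+1/OXX/OXO/XOX*
[OXX/OXO/XOX] end (terminal -1, O#5); searched ..X/OX./.OX to 5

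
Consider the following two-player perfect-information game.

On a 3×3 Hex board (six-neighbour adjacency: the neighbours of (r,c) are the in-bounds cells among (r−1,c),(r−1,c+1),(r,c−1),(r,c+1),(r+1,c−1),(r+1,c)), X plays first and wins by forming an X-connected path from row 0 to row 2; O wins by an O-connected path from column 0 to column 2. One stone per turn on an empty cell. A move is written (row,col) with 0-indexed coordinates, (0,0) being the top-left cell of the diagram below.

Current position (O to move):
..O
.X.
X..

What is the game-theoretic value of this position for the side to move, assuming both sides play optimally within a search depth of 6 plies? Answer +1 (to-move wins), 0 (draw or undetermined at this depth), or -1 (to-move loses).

p1 O@[..O/.X./X..]: (0,0)[O.O/.X./X..]-1 (0,1)[.OO/.X./X..]+1* (1,0)[..O/OX./X..]-1 (1,2)[..O/.XO/X..]-1 (2,1)[..O/.X./XO.]-1 (2,2)[..O/.X./X.O]-1
p2 X@[.OO/.X./X..]: (0,0)[XOO/.X./X..]-1* (1,0)[.OO/XX./X..]-1 (1,2)[.OO/.XX/X..]-1 (2,1)[.OO/.X./XX.]-1 (2,2)[.OO/.X./X.X]-1
p3 O@[XOO/.X./X..]: (1,0)[XOO/OX./X..]+1* (1,2)[XOO/.XO/X..]-1 (2,1)[XOO/.X./XO.]-1 (2,2)[XOO/.X./X.O]-1
p4 X@[XOO/OX./X..] terminal -1; root [..O/.X./X..] d6

value(..O/.X./X.., O) = +1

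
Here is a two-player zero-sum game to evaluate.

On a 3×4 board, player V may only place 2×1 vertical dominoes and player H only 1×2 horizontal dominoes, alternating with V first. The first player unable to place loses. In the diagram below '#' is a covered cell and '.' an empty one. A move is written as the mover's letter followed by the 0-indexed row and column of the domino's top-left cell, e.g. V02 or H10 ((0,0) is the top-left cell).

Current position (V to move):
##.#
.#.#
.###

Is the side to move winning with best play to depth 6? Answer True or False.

V winning at [##.#/.#.#/.###]: True

ply 1, V at ##.#/.#.#/.### | V02=+1→####/.###/.###*; V10=+1→##.#/##.#/####
ply 2: ####/.###/.### is terminal -1 (H); from ##.#/.#.#/.### depth 6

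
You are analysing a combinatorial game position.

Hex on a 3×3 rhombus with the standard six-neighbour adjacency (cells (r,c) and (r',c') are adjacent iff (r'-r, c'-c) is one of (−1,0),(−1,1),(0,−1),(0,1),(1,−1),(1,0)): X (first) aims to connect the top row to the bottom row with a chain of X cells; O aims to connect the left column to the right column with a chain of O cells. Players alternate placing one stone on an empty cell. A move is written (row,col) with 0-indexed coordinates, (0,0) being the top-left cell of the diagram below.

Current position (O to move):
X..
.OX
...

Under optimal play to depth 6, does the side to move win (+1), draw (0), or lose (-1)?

[X../.OX/...] O move#1: (0,1):-1/XO./.OX/..., (0,2):+1/X.O/.OX/...*, (1,0):-1/X../OOX/..., (2,0):-1/X../.OX/O.., (2,1):+1/X../.OX/.O., (2,2):+1/X../.OX/..O
[X.O/.OX/...] X move#2: (0,1):-1/XXO/.OX/...*, (1,0):-1/X.O/XOX/..., (2,0):-1/X.O/.OX/X.., (2,1):-1/X.O/.OX/.X., (2,2):-1/X.O/.OX/..X
[XXO/.OX/...] O move#3: (1,0):+1/XXO/OOX/...*, (2,0):+1/XXO/.OX/O.., (2,1):+1/XXO/.OX/.O., (2,2):+1/XXO/.OX/..O
[XXO/OOX/...] end (terminal -1, X#4); searched X../.OX/... to 6

value(X../.OX/..., O) = +1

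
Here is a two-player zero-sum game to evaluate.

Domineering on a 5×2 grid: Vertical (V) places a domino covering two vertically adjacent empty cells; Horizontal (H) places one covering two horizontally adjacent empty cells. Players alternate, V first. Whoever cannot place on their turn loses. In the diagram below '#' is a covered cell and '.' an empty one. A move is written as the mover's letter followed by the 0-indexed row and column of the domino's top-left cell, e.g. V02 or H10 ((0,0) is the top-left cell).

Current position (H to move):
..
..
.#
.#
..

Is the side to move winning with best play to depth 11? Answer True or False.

H winning at [../../.#/.#/..]: True

p1 H@[../../.#/.#/..]: H00[##/../.#/.#/..]+1* H10[../##/.#/.#/..]+1 H40[../../.#/.#/##]-1
p2 V@[##/../.#/.#/..]: V10[##/#./##/.#/..]-1* V20[##/../##/##/..]-1 V30[##/../.#/##/#.]-1
p3 H@[##/#./##/.#/..]: H40[##/#./##/.#/##]+1*
p4 V@[##/#./##/.#/##] terminal -1; root [../../.#/.#/..] d11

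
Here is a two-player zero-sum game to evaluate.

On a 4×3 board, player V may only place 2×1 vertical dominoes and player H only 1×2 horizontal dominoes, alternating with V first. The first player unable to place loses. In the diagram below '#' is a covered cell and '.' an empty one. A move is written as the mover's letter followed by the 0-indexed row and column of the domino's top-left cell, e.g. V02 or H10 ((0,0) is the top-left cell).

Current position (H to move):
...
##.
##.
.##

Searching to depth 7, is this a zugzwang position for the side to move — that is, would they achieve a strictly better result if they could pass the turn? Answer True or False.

ply 1, H at .../##./##./.## | H00=-1→##./##./##./.##*; H01=-1→.##/##./##./.##
ply 2, V at ##./##./##./.## | V02=+1→###/###/##./.##*; V12=+1→##./###/###/.##
ply 3: ###/###/##./.## is terminal -1 (H); from .../##./##./.## depth 7
suppose H passes — search the same position with V to move:
pass> ply 1, V at .../##./##./.## | V02=-1→..#/###/##./.##*; V12=-1→.../###/###/.##
pass> ply 2, H at ..#/###/##./.## | H00=+1→###/###/##./.##*
pass> ply 3: ###/###/##./.## is terminal -1 (V); from .../##./##./.## depth 7
for H: play -1, pass +1

zugzwang(.../##./##./.##, H) = True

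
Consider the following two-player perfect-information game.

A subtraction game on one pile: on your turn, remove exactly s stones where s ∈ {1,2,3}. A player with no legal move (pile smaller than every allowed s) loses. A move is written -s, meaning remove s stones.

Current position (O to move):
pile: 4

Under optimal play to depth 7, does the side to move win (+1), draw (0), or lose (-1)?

value(4, O) = -1

p1 O@[4]: -1[3]-1* -2[2]-1 -3[1]-1
p2 X@[3]: -1[2]-1 -2[1]-1 -3[0]+1*
p3 O@[0] terminal -1; root [4] d7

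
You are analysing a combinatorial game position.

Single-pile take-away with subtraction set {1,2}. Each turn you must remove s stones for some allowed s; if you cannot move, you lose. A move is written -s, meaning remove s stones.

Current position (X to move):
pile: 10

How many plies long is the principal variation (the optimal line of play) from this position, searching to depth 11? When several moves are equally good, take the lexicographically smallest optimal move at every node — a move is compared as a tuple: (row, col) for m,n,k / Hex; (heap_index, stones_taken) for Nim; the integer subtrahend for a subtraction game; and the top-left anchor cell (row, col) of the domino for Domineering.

PV length from [10]: 7 plies

p1 X@[10]: -1[9]+1* -2[8]-1
p2 O@[9]: -1[8]-1* -2[7]-1
p3 X@[8]: -1[7]-1 -2[6]+1*
p4 O@[6]: -1[5]-1* -2[4]-1
p5 X@[5]: -1[4]-1 -2[3]+1*
p6 O@[3]: -1[2]-1* -2[1]-1
p7 X@[2]: -1[1]-1 -2[0]+1*
p8 O@[0] terminal -1; root [10] d11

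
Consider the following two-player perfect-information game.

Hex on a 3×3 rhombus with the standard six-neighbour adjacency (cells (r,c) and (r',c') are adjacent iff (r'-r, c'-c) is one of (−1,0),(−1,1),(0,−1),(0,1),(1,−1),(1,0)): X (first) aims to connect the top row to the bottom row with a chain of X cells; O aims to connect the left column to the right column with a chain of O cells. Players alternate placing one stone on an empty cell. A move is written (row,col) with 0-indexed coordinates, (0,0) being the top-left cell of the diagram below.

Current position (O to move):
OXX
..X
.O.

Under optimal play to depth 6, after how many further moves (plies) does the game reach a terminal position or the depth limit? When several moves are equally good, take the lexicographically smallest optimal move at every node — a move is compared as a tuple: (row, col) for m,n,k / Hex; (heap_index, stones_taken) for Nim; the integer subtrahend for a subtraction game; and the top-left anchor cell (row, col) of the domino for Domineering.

ply 1, O at OXX/..X/.O. | (1,0)=-1→OXX/O.X/.O.*; (1,1)=-1→OXX/.OX/.O.; (2,0)=-1→OXX/..X/OO.; (2,2)=-1→OXX/..X/.OO
ply 2, X at OXX/O.X/.O. | (1,1)=+1→OXX/OXX/.O.*; (2,0)=+1→OXX/O.X/XO.; (2,2)=+1→OXX/O.X/.OX
ply 3, O at OXX/OXX/.O. | (2,0)=-1→OXX/OXX/OO.*; (2,2)=-1→OXX/OXX/.OO
ply 4, X at OXX/OXX/OO. | (2,2)=+1→OXX/OXX/OOX*
ply 5: OXX/OXX/OOX is terminal -1 (O); from OXX/..X/.O. depth 6

PV length from [OXX/..X/.O.]: 4 plies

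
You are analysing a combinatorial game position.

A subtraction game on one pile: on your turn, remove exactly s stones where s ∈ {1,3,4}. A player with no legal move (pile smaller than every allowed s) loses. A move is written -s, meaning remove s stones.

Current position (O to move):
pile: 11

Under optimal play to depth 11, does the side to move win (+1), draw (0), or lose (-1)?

[11] O move#1: -1:-1/10, -3:-1/8, -4:+1/7*
[7] X move#2: -1:-1/6*, -3:-1/4, -4:-1/3
[6] O move#3: -1:-1/5, -3:-1/3, -4:+1/2*
[2] X move#4: -1:-1/1*
[1] O move#5: -1:+1/0*
[0] end (terminal -1, X#6); searched 11 to 11

value(11, O) = +1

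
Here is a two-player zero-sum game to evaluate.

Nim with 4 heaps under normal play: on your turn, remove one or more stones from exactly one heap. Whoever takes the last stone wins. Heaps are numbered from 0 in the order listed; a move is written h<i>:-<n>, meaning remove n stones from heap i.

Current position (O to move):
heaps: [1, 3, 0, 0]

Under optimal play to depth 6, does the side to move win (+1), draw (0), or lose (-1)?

value((1,3,0,0), O) = +1

p1 O@[(1,3,0,0)]: h0:-1[(0,3,0,0)]-1 h1:-1[(1,2,0,0)]-1 h1:-2[(1,1,0,0)]+1* h1:-3[(1,0,0,0)]-1
p2 X@[(1,1,0,0)]: h0:-1[(0,1,0,0)]-1* h1:-1[(1,0,0,0)]-1
p3 O@[(0,1,0,0)]: h1:-1[(0,0,0,0)]+1*
p4 X@[(0,0,0,0)] terminal -1; root [(1,3,0,0)] d6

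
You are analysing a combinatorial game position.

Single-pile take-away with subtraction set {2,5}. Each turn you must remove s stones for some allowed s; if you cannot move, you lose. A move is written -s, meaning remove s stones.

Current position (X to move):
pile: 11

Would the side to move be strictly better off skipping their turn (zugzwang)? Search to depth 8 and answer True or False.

zugzwang(11, X) = True

[11] X move#1: -2:-1/9*, -5:-1/6
[9] O move#2: -2:+1/7*, -5:+1/4
[7] X move#3: -2:-1/5*, -5:-1/2
[5] O move#4: -2:-1/3, -5:+1/0*
[0] end (terminal -1, X#5); searched 11 to 8
pass branch (O moves first from the same position):
  | [11] O move#1: -2:-1/9*, -5:-1/6
  | [9] X move#2: -2:+1/7*, -5:+1/4
  | [7] O move#3: -2:-1/5*, -5:-1/2
  | [5] X move#4: -2:-1/3, -5:+1/0*
  | [0] end (terminal -1, O#5); searched 11 to 8
X moving scores -1; X passing scores +1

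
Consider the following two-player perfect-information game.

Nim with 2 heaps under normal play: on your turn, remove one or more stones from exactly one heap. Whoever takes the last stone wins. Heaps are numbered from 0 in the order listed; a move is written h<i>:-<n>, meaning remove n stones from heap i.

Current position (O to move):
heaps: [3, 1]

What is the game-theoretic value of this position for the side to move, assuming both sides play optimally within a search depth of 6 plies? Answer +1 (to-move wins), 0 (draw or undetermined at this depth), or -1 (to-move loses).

value((3,1), O) = +1

[(3,1)] O move#1: h0:-1:-1/(2,1), h0:-2:+1/(1,1)*, h0:-3:-1/(0,1), h1:-1:-1/(3,0)
[(1,1)] X move#2: h0:-1:-1/(0,1)*, h1:-1:-1/(1,0)
[(0,1)] O move#3: h1:-1:+1/(0,0)*
[(0,0)] end (terminal -1, X#4); searched (3,1) to 6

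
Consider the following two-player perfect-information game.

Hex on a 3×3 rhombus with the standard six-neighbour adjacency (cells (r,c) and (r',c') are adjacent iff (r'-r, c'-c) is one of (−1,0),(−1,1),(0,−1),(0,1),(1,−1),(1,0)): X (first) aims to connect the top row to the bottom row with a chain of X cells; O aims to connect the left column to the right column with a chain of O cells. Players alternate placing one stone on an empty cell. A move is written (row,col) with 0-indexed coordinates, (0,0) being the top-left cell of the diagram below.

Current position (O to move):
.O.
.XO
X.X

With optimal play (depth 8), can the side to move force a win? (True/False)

O winning at [.O./.XO/X.X]: True

p1 O@[.O./.XO/X.X]: (0,0)[OO./.XO/X.X]-1 (0,2)[.OO/.XO/X.X]+1* (1,0)[.O./OXO/X.X]-1 (2,1)[.O./.XO/XOX]-1
p2 X@[.OO/.XO/X.X]: (0,0)[XOO/.XO/X.X]-1* (1,0)[.OO/XXO/X.X]-1 (2,1)[.OO/.XO/XXX]-1
p3 O@[XOO/.XO/X.X]: (1,0)[XOO/OXO/X.X]+1* (2,1)[XOO/.XO/XOX]-1
p4 X@[XOO/OXO/X.X] terminal -1; root [.O./.XO/X.X] d8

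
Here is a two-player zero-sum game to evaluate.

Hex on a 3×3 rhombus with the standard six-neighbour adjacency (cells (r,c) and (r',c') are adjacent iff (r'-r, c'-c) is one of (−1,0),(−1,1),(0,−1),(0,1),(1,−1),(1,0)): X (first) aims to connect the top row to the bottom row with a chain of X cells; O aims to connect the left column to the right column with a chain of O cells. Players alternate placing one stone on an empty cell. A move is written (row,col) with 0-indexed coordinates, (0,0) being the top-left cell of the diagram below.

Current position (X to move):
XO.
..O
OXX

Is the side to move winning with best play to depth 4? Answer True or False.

p1 X@[XO./..O/OXX]: (0,2)[XOX/..O/OXX]-1 (1,0)[XO./X.O/OXX]-1 (1,1)[XO./.XO/OXX]+1*
p2 O@[XO./.XO/OXX]: (0,2)[XOO/.XO/OXX]-1* (1,0)[XO./OXO/OXX]-1
p3 X@[XOO/.XO/OXX]: (1,0)[XOO/XXO/OXX]+1*
p4 O@[XOO/XXO/OXX] terminal -1; root [XO./..O/OXX] d4

X winning at [XO./..O/OXX]: True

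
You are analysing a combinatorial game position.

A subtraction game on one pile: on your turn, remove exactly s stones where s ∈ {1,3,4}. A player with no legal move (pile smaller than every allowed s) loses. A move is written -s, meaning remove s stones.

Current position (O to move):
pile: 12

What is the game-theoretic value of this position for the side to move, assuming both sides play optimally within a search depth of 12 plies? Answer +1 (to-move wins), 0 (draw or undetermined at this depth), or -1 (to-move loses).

ply 1, O at 12 | -1=-1→11; -3=+1→9*; -4=-1→8
ply 2, X at 9 | -1=-1→8*; -3=-1→6; -4=-1→5
ply 3, O at 8 | -1=+1→7*; -3=-1→5; -4=-1→4
ply 4, X at 7 | -1=-1→6*; -3=-1→4; -4=-1→3
ply 5, O at 6 | -1=-1→5; -3=-1→3; -4=+1→2*
ply 6, X at 2 | -1=-1→1*
ply 7, O at 1 | -1=+1→0*
ply 8: 0 is terminal -1 (X); from 12 depth 12

value(12, O) = +1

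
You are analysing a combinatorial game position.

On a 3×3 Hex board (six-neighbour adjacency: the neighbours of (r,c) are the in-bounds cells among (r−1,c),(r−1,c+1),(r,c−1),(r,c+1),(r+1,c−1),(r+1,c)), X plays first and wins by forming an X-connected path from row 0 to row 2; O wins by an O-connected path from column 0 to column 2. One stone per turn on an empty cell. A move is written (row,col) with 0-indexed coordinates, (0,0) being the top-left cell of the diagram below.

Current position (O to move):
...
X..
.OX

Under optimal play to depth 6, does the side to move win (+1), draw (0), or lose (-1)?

p1 O@[.../X../.OX]: (0,0)[O../X../.OX]-1* (0,1)[.O./X../.OX]-1 (0,2)[..O/X../.OX]-1 (1,1)[.../XO./.OX]-1 (1,2)[.../X.O/.OX]-1 (2,0)[.../X../OOX]-1
p2 X@[O../X../.OX]: (0,1)[OX./X../.OX]+1* (0,2)[O.X/X../.OX]+1 (1,1)[O../XX./.OX]+1 (1,2)[O../X.X/.OX]+1 (2,0)[O../X../XOX]+1
p3 O@[OX./X../.OX]: (0,2)[OXO/X../.OX]-1* (1,1)[OX./XO./.OX]-1 (1,2)[OX./X.O/.OX]-1 (2,0)[OX./X../OOX]-1
p4 X@[OXO/X../.OX]: (1,1)[OXO/XX./.OX]+1* (1,2)[OXO/X.X/.OX]+1 (2,0)[OXO/X../XOX]+1
p5 O@[OXO/XX./.OX]: (1,2)[OXO/XXO/.OX]-1* (2,0)[OXO/XX./OOX]-1
p6 X@[OXO/XXO/.OX]: (2,0)[OXO/XXO/XOX]+1*
p7 O@[OXO/XXO/XOX] terminal -1; root [.../X../.OX] d6

value(.../X../.OX, O) = -1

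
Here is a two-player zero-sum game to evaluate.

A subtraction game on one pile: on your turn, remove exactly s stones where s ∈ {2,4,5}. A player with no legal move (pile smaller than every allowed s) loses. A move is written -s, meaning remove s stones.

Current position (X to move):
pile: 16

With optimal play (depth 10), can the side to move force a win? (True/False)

X winning at [16]: True

ply 1, X at 16 | -2=+1→14*; -4=-1→12; -5=-1→11
ply 2, O at 14 | -2=-1→12*; -4=-1→10; -5=-1→9
ply 3, X at 12 | -2=-1→10; -4=+1→8*; -5=+1→7
ply 4, O at 8 | -2=-1→6*; -4=-1→4; -5=-1→3
ply 5, X at 6 | -2=-1→4; -4=-1→2; -5=+1→1*
ply 6: 1 is terminal -1 (O); from 16 depth 10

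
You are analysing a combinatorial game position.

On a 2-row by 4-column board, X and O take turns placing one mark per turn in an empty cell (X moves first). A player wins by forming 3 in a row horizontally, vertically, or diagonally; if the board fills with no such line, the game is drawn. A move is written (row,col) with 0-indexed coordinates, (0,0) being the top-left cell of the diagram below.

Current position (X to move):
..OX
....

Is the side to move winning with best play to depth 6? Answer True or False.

ply 1, X at ..OX/.... | (0,0)=+0→X.OX/....*; (0,1)=+0→.XOX/....; (1,0)=+0→..OX/X...; (1,1)=+0→..OX/.X..; (1,2)=+0→..OX/..X.; (1,3)=+0→..OX/...X
ply 2, O at X.OX/.... | (0,1)=+0→XOOX/....*; (1,0)=+0→X.OX/O...; (1,1)=+0→X.OX/.O..; (1,2)=+0→X.OX/..O.; (1,3)=+0→X.OX/...O
ply 3, X at XOOX/.... | (1,0)=+0→XOOX/X...*; (1,1)=+0→XOOX/.X..; (1,2)=+0→XOOX/..X.; (1,3)=+0→XOOX/...X
ply 4, O at XOOX/X... | (1,1)=+0→XOOX/XO..*; (1,2)=+0→XOOX/X.O.; (1,3)=+0→XOOX/X..O
ply 5, X at XOOX/XO.. | (1,2)=+0→XOOX/XOX.*; (1,3)=+0→XOOX/XO.X
ply 6, O at XOOX/XOX. | (1,3)=+0→XOOX/XOXO*
ply 7: XOOX/XOXO is terminal +0 (X); from ..OX/.... depth 6

X winning at [..OX/....]: False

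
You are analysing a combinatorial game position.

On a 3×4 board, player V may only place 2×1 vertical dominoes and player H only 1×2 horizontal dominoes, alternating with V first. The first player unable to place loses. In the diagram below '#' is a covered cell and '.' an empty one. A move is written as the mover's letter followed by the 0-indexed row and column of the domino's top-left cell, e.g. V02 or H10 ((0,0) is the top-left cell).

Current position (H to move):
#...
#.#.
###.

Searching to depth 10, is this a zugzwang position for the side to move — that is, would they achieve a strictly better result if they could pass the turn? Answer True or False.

[#.../#.#./###.] H move#1: H01:-1/###./#.#./###.*, H02:-1/#.##/#.#./###.
[###./#.#./###.] V move#2: V03:+1/####/#.##/###.*, V13:+1/###./#.##/####
[####/#.##/###.] end (terminal -1, H#3); searched #.../#.#./###. to 10
suppose H passes — search the same position with V to move:
pass> [#.../#.#./###.] V move#1: V01:+1/##../###./###.*, V03:-1/#..#/#.##/###., V13:-1/#.../#.##/####
pass> [##../###./###.] H move#2: H02:-1/####/###./###.*
pass> [####/###./###.] V move#3: V13:+1/####/####/####*
pass> [####/####/####] end (terminal -1, H#4); searched #.../#.#./###. to 10
for H: play -1, pass -1

zugzwang(#.../#.#./###., H) = False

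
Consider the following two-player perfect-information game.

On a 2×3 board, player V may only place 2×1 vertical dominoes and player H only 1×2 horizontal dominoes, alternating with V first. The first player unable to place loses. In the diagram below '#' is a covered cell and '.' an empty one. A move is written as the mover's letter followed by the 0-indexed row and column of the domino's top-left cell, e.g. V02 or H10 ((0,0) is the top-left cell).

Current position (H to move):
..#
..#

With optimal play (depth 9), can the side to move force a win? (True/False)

p1 H@[..#/..#]: H00[###/..#]+1* H10[..#/###]+1
p2 V@[###/..#] terminal -1; root [..#/..#] d9

H winning at [..#/..#]: True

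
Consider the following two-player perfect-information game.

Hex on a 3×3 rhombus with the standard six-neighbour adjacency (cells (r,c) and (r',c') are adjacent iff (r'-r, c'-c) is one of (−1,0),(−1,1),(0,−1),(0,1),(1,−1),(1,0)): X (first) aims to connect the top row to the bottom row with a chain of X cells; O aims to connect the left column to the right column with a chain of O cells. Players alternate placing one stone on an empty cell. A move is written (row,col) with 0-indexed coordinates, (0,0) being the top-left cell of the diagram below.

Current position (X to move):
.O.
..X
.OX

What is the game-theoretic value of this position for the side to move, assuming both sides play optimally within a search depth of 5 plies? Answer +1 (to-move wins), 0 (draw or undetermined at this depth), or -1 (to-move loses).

ply 1, X at .O./..X/.OX | (0,0)=+1→XO./..X/.OX*; (0,2)=+1→.OX/..X/.OX; (1,0)=+1→.O./X.X/.OX; (1,1)=-1→.O./.XX/.OX; (2,0)=-1→.O./..X/XOX
ply 2, O at XO./..X/.OX | (0,2)=-1→XOO/..X/.OX*; (1,0)=-1→XO./O.X/.OX; (1,1)=-1→XO./.OX/.OX; (2,0)=-1→XO./..X/OOX
ply 3, X at XOO/..X/.OX | (1,0)=+1→XOO/X.X/.OX*; (1,1)=-1→XOO/.XX/.OX; (2,0)=-1→XOO/..X/XOX
ply 4, O at XOO/X.X/.OX | (1,1)=-1→XOO/XOX/.OX*; (2,0)=-1→XOO/X.X/OOX
ply 5, X at XOO/XOX/.OX | (2,0)=+1→XOO/XOX/XOX*
ply 6: XOO/XOX/XOX is terminal -1 (O); from .O./..X/.OX depth 5

value(.O./..X/.OX, X) = +1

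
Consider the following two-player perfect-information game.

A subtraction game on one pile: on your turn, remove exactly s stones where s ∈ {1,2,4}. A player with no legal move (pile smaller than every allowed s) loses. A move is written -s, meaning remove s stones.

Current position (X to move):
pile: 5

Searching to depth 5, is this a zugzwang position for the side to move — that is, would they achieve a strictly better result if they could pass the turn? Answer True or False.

zugzwang(5, X) = False

p1 X@[5]: -1[4]-1 -2[3]+1* -4[1]-1
p2 O@[3]: -1[2]-1* -2[1]-1
p3 X@[2]: -1[1]-1 -2[0]+1*
p4 O@[0] terminal -1; root [5] d5
suppose X passes — search the same position with O to move:
pass> p1 O@[5]: -1[4]-1 -2[3]+1* -4[1]-1
pass> p2 X@[3]: -1[2]-1* -2[1]-1
pass> p3 O@[2]: -1[1]-1 -2[0]+1*
pass> p4 X@[0] terminal -1; root [5] d5
for X: play +1, pass -1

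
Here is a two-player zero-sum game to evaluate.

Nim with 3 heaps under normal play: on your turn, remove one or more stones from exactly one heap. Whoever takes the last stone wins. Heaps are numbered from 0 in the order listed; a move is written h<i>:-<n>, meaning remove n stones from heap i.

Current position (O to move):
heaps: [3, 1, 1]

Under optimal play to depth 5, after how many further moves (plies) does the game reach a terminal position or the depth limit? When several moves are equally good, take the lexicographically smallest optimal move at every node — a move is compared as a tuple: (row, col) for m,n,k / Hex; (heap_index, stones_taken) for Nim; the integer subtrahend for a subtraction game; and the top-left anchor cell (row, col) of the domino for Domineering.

[(3,1,1)] O move#1: h0:-1:-1/(2,1,1), h0:-2:-1/(1,1,1), h0:-3:+1/(0,1,1)*, h1:-1:-1/(3,0,1), h2:-1:-1/(3,1,0)
[(0,1,1)] X move#2: h1:-1:-1/(0,0,1)*, h2:-1:-1/(0,1,0)
[(0,0,1)] O move#3: h2:-1:+1/(0,0,0)*
[(0,0,0)] end (terminal -1, X#4); searched (3,1,1) to 5

PV length from [(3,1,1)]: 3 plies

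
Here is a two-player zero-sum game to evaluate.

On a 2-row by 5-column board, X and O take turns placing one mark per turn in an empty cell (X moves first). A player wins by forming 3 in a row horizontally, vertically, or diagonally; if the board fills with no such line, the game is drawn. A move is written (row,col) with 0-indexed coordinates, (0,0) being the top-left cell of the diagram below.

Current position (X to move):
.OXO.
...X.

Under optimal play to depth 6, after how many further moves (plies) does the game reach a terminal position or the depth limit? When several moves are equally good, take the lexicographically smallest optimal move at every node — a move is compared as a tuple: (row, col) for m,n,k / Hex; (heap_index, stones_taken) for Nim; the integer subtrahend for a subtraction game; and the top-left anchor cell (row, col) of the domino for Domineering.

PV length from [.OXO./...X.]: 5 plies

p1 X@[.OXO./...X.]: (0,0)[XOXO./...X.]+0 (0,4)[.OXOX/...X.]+0 (1,0)[.OXO./X..X.]+0 (1,1)[.OXO./.X.X.]+0 (1,2)[.OXO./..XX.]+1* (1,4)[.OXO./...XX]+0
p2 O@[.OXO./..XX.]: (0,0)[OOXO./..XX.]-1* (0,4)[.OXOO/..XX.]-1 (1,0)[.OXO./O.XX.]-1 (1,1)[.OXO./.OXX.]-1 (1,4)[.OXO./..XXO]-1
p3 X@[OOXO./..XX.]: (0,4)[OOXOX/..XX.]+1* (1,0)[OOXO./X.XX.]+1 (1,1)[OOXO./.XXX.]+1 (1,4)[OOXO./..XXX]+1
p4 O@[OOXOX/..XX.]: (1,0)[OOXOX/O.XX.]-1* (1,1)[OOXOX/.OXX.]-1 (1,4)[OOXOX/..XXO]-1
p5 X@[OOXOX/O.XX.]: (1,1)[OOXOX/OXXX.]+1* (1,4)[OOXOX/O.XXX]+1
p6 O@[OOXOX/OXXX.] terminal -1; root [.OXO./...X.] d6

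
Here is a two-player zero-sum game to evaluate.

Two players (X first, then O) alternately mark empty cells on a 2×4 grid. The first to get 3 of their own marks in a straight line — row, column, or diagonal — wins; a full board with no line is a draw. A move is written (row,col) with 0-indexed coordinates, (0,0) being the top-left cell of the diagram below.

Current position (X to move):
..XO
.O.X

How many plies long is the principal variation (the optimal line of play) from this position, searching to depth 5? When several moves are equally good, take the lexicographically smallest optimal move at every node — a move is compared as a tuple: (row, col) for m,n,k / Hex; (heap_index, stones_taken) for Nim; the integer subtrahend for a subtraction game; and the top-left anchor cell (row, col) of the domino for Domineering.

PV length from [..XO/.O.X]: 4 plies

p1 X@[..XO/.O.X]: (0,0)[X.XO/.O.X]+0* (0,1)[.XXO/.O.X]+0 (1,0)[..XO/XO.X]+0 (1,2)[..XO/.OXX]+0
p2 O@[X.XO/.O.X]: (0,1)[XOXO/.O.X]+0* (1,0)[X.XO/OO.X]-1 (1,2)[X.XO/.OOX]-1
p3 X@[XOXO/.O.X]: (1,0)[XOXO/XO.X]+0* (1,2)[XOXO/.OXX]+0
p4 O@[XOXO/XO.X]: (1,2)[XOXO/XOOX]+0*
p5 X@[XOXO/XOOX] terminal +0; root [..XO/.O.X] d5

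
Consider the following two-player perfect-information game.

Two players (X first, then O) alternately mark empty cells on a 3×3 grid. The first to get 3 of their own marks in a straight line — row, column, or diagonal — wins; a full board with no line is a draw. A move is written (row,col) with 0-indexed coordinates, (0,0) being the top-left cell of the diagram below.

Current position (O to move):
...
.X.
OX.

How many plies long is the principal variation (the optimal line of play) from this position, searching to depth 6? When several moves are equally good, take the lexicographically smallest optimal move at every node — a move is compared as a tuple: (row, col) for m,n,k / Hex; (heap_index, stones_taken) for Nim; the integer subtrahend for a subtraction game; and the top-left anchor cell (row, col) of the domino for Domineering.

ply 1, O at .../.X./OX. | (0,0)=-1→O../.X./OX.; (0,1)=+0→.O./.X./OX.*; (0,2)=-1→..O/.X./OX.; (1,0)=-1→.../OX./OX.; (1,2)=-1→.../.XO/OX.; (2,2)=-1→.../.X./OXO
ply 2, X at .O./.X./OX. | (0,0)=+0→XO./.X./OX.*; (0,2)=+0→.OX/.X./OX.; (1,0)=+0→.O./XX./OX.; (1,2)=+0→.O./.XX/OX.; (2,2)=-1→.O./.X./OXX
ply 3, O at XO./.X./OX. | (0,2)=-1→XOO/.X./OX.; (1,0)=-1→XO./OX./OX.; (1,2)=-1→XO./.XO/OX.; (2,2)=+0→XO./.X./OXO*
ply 4, X at XO./.X./OXO | (0,2)=+0→XOX/.X./OXO*; (1,0)=+0→XO./XX./OXO; (1,2)=+0→XO./.XX/OXO
ply 5, O at XOX/.X./OXO | (1,0)=+0→XOX/OX./OXO*; (1,2)=+0→XOX/.XO/OXO
ply 6, X at XOX/OX./OXO | (1,2)=+0→XOX/OXX/OXO*
ply 7: XOX/OXX/OXO is terminal +0 (O); from .../.X./OX. depth 6

PV length from [.../.X./OX.]: 6 plies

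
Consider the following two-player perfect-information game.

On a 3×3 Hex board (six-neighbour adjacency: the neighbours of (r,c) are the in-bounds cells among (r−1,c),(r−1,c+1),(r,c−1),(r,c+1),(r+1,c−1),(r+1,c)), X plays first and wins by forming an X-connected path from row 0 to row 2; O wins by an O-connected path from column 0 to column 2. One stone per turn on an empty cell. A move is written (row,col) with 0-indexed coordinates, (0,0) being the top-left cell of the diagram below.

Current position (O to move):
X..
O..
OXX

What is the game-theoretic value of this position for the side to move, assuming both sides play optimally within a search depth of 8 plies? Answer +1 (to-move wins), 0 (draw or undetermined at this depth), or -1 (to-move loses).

value(X../O../OXX, O) = +1

p1 O@[X../O../OXX]: (0,1)[XO./O../OXX]-1 (0,2)[X.O/O../OXX]+1* (1,1)[X../OO./OXX]+1 (1,2)[X../O.O/OXX]-1
p2 X@[X.O/O../OXX]: (0,1)[XXO/O../OXX]-1* (1,1)[X.O/OX./OXX]-1 (1,2)[X.O/O.X/OXX]-1
p3 O@[XXO/O../OXX]: (1,1)[XXO/OO./OXX]+1* (1,2)[XXO/O.O/OXX]-1
p4 X@[XXO/OO./OXX] terminal -1; root [X../O../OXX] d8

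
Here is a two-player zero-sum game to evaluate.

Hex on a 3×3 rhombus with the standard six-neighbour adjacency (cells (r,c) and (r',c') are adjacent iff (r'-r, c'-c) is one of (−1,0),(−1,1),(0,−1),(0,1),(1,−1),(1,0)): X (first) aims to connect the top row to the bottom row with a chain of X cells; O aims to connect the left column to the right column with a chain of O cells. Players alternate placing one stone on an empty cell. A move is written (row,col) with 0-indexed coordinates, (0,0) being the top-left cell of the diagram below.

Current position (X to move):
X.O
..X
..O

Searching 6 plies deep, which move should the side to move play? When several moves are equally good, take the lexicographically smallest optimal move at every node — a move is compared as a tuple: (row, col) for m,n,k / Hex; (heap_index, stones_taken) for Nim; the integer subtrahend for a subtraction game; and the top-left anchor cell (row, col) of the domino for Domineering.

X's best at [X.O/..X/..O]: (1,1)

p1 X@[X.O/..X/..O]: (0,1)[XXO/..X/..O]-1 (1,0)[X.O/X.X/..O]-1 (1,1)[X.O/.XX/..O]+1* (2,0)[X.O/..X/X.O]-1 (2,1)[X.O/..X/.XO]-1
p2 O@[X.O/.XX/..O]: (0,1)[XOO/.XX/..O]-1* (1,0)[X.O/OXX/..O]-1 (2,0)[X.O/.XX/O.O]-1 (2,1)[X.O/.XX/.OO]-1
p3 X@[XOO/.XX/..O]: (1,0)[XOO/XXX/..O]+1* (2,0)[XOO/.XX/X.O]-1 (2,1)[XOO/.XX/.XO]-1
p4 O@[XOO/XXX/..O]: (2,0)[XOO/XXX/O.O]-1* (2,1)[XOO/XXX/.OO]-1
p5 X@[XOO/XXX/O.O]: (2,1)[XOO/XXX/OXO]+1*
p6 O@[XOO/XXX/OXO] terminal -1; root [X.O/..X/..O] d6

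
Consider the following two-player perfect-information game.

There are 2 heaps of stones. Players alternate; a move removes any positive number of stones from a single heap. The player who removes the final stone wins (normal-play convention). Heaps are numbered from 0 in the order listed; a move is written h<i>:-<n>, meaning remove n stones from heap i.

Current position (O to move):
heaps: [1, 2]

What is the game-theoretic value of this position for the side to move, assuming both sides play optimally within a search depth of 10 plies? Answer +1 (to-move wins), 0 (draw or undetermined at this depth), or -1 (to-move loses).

p1 O@[(1,2)]: h0:-1[(0,2)]-1 h1:-1[(1,1)]+1* h1:-2[(1,0)]-1
p2 X@[(1,1)]: h0:-1[(0,1)]-1* h1:-1[(1,0)]-1
p3 O@[(0,1)]: h1:-1[(0,0)]+1*
p4 X@[(0,0)] terminal -1; root [(1,2)] d10

value((1,2), O) = +1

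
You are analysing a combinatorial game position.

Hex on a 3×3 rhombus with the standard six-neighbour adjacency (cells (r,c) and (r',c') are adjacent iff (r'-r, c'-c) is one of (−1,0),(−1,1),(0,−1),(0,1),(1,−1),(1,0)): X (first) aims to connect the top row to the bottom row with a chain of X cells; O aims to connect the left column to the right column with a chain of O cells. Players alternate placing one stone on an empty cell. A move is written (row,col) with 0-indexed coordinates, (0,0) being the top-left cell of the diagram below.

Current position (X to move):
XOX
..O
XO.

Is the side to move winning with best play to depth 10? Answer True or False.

X winning at [XOX/..O/XO.]: True

ply 1, X at XOX/..O/XO. | (1,0)=+1→XOX/X.O/XO.*; (1,1)=+1→XOX/.XO/XO.; (2,2)=+1→XOX/..O/XOX
ply 2: XOX/X.O/XO. is terminal -1 (O); from XOX/..O/XO. depth 10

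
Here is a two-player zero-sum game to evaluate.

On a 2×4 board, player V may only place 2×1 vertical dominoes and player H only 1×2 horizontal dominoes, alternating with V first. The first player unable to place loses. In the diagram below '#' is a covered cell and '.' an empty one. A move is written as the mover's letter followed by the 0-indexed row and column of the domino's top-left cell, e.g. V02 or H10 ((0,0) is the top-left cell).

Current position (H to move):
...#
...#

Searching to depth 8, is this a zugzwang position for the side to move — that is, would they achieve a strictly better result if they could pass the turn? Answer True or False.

ply 1, H at ...#/...# | H00=+1→##.#/...#*; H01=+1→.###/...#; H10=+1→...#/##.#; H11=+1→...#/.###
ply 2, V at ##.#/...# | V02=-1→####/..##*
ply 3, H at ####/..## | H10=+1→####/####*
ply 4: ####/#### is terminal -1 (V); from ...#/...# depth 8
if H skipped the turn, V would face:
~ ply 1, V at ...#/...# | V00=-1→#..#/#..#; V01=+1→.#.#/.#.#*; V02=-1→..##/..##
~ ply 2: .#.#/.#.# is terminal -1 (H); from ...#/...# depth 8
compare (H): move=+1 vs pass=-1

zugzwang(...#/...#, H) = False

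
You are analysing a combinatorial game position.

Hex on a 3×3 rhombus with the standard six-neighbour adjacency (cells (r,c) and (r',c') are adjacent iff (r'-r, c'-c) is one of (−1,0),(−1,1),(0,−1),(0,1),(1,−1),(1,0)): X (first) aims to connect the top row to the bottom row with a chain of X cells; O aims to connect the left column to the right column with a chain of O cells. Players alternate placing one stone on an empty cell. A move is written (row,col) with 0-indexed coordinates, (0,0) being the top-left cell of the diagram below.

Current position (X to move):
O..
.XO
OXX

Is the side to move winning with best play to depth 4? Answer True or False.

X winning at [O../.XO/OXX]: True

p1 X@[O../.XO/OXX]: (0,1)[OX./.XO/OXX]+1* (0,2)[O.X/.XO/OXX]+1 (1,0)[O../XXO/OXX]+1
p2 O@[OX./.XO/OXX] terminal -1; root [O../.XO/OXX] d4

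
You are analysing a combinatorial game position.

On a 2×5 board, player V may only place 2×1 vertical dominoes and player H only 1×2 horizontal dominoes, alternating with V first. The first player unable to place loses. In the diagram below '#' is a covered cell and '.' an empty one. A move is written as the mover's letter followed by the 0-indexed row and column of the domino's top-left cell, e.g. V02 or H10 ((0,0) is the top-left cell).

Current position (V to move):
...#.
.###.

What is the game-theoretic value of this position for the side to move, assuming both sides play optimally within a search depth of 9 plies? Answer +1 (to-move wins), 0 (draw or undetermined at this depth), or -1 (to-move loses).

value(...#./.###., V) = +1

[...#./.###.] V move#1: V00:+1/#..#./####.*, V04:-1/...##/.####
[#..#./####.] H move#2: H01:-1/####./####.*
[####./####.] V move#3: V04:+1/#####/#####*
[#####/#####] end (terminal -1, H#4); searched ...#./.###. to 9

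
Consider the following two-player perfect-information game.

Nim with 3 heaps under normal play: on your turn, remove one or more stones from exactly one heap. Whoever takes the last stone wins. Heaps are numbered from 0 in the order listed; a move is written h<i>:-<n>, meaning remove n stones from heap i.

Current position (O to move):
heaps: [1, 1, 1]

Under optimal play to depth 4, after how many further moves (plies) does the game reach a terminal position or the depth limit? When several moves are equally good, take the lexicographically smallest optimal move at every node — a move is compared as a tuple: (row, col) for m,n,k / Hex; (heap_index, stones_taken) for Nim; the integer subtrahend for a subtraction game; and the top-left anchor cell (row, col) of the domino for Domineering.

PV length from [(1,1,1)]: 3 plies

[(1,1,1)] O move#1: h0:-1:+1/(0,1,1)*, h1:-1:+1/(1,0,1), h2:-1:+1/(1,1,0)
[(0,1,1)] X move#2: h1:-1:-1/(0,0,1)*, h2:-1:-1/(0,1,0)
[(0,0,1)] O move#3: h2:-1:+1/(0,0,0)*
[(0,0,0)] end (terminal -1, X#4); searched (1,1,1) to 4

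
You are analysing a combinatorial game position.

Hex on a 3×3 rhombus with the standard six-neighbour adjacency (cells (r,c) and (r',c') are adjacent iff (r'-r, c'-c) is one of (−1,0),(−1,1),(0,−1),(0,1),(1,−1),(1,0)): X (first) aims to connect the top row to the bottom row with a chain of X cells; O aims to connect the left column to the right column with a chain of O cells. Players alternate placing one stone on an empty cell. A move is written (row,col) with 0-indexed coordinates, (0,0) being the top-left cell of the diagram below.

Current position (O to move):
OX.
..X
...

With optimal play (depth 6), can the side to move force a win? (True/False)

ply 1, O at OX./..X/... | (0,2)=-1→OXO/..X/...*; (1,0)=-1→OX./O.X/...; (1,1)=-1→OX./.OX/...; (2,0)=-1→OX./..X/O..; (2,1)=-1→OX./..X/.O.; (2,2)=-1→OX./..X/..O
ply 2, X at OXO/..X/... | (1,0)=+1→OXO/X.X/...*; (1,1)=+1→OXO/.XX/...; (2,0)=+1→OXO/..X/X..; (2,1)=-1→OXO/..X/.X.; (2,2)=-1→OXO/..X/..X
ply 3, O at OXO/X.X/... | (1,1)=-1→OXO/XOX/...*; (2,0)=-1→OXO/X.X/O..; (2,1)=-1→OXO/X.X/.O.; (2,2)=-1→OXO/X.X/..O
ply 4, X at OXO/XOX/... | (2,0)=+1→OXO/XOX/X..*; (2,1)=-1→OXO/XOX/.X.; (2,2)=-1→OXO/XOX/..X
ply 5: OXO/XOX/X.. is terminal -1 (O); from OX./..X/... depth 6

O winning at [OX./..X/...]: False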